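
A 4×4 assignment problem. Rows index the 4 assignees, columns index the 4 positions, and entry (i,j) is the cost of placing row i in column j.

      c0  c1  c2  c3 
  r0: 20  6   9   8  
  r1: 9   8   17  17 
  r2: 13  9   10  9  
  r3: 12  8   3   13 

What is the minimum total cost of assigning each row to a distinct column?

optimal assignment: row0→col1 (cost 6), row1→col0 (cost 9), row2→col3 (cost 9), row3→col2 (cost 3)
total = 6 + 9 + 9 + 3 = 27

Minimum assignment cost: 27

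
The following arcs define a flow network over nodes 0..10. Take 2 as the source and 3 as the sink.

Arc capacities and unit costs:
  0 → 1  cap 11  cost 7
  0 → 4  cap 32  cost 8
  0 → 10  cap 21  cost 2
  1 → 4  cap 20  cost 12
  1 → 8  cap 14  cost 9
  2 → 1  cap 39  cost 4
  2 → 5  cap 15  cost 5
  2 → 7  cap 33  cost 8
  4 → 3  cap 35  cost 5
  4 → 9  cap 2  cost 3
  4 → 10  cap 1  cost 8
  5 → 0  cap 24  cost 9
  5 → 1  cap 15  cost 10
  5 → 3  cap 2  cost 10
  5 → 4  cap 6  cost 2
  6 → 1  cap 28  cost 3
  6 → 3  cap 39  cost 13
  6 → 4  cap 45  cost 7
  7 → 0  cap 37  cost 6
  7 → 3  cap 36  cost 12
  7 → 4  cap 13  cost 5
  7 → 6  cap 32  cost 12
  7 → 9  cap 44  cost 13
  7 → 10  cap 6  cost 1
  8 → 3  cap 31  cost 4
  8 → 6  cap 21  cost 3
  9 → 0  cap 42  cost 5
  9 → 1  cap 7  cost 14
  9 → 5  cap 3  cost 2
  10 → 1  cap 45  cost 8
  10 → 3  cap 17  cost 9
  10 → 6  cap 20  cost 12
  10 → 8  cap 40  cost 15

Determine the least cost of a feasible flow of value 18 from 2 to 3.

shortest-cost path #1: 2→5→4→3 push 6 @ unit cost 12 (adds 72)
shortest-cost path #2: 2→5→3 push 2 @ unit cost 15 (adds 30)
shortest-cost path #3: 2→1→8→3 push 10 @ unit cost 17 (adds 170)
total cost = 272

Minimum cost for 18 units: 272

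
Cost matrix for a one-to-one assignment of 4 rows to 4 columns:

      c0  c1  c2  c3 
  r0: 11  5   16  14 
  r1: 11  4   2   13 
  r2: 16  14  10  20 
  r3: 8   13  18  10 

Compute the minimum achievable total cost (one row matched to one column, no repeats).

Minimum assignment cost: 33

optimal assignment: row0→col1 (cost 5), row1→col2 (cost 2), row2→col0 (cost 16), row3→col3 (cost 10)
total = 5 + 2 + 16 + 10 = 33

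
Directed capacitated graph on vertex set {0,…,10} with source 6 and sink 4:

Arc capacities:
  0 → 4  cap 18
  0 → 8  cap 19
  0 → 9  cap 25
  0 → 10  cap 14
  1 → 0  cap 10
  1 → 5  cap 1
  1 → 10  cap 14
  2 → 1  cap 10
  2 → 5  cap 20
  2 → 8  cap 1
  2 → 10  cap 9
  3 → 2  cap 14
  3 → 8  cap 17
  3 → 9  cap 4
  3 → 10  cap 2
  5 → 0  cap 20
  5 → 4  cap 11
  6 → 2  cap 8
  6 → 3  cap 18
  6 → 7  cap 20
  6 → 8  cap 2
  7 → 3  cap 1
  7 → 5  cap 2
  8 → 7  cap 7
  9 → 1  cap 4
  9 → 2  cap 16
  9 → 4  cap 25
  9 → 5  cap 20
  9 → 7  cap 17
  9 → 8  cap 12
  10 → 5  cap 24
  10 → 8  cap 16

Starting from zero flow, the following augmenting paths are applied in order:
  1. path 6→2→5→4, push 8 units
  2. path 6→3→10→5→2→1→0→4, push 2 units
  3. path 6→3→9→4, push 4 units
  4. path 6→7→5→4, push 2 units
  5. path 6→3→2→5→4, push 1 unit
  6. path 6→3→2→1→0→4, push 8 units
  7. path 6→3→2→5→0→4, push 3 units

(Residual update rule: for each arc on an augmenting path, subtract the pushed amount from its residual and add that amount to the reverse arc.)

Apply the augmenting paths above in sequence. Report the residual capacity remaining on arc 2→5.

after path 1 (6→2→5→4, push 8): res(2,5)=12
after path 2 (6→3→10→5→2→1→0→4, push 2): res(2,5)=14
after path 3 (6→3→9→4, push 4): res(2,5)=14
after path 4 (6→7→5→4, push 2): res(2,5)=14
after path 5 (6→3→2→5→4, push 1): res(2,5)=13
after path 6 (6→3→2→1→0→4, push 8): res(2,5)=13
after path 7 (6→3→2→5→0→4, push 3): res(2,5)=10

Residual capacity of (2,5): 10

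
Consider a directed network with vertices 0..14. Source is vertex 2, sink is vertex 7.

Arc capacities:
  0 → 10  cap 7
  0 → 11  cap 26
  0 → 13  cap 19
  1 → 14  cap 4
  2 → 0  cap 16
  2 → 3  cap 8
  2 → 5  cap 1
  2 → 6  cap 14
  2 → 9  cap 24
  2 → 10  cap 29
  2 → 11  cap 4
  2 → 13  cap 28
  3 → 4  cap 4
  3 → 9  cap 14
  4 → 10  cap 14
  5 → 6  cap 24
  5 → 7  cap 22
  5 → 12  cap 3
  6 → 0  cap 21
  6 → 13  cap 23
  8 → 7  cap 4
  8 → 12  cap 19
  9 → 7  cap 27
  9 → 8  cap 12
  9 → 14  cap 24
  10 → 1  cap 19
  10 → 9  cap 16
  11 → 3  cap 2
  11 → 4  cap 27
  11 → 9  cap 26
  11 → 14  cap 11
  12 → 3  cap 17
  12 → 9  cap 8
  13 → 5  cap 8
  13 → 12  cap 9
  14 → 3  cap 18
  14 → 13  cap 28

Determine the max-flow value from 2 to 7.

augment #1: 2→5→7 bottleneck 1, total now 1
augment #2: 2→9→7 bottleneck 24, total now 25
augment #3: 2→3→9→7 bottleneck 3, total now 28
augment #4: 2→13→5→7 bottleneck 8, total now 36
augment #5: 2→3→9→8→7 bottleneck 4, total now 40

Maximum flow value: 40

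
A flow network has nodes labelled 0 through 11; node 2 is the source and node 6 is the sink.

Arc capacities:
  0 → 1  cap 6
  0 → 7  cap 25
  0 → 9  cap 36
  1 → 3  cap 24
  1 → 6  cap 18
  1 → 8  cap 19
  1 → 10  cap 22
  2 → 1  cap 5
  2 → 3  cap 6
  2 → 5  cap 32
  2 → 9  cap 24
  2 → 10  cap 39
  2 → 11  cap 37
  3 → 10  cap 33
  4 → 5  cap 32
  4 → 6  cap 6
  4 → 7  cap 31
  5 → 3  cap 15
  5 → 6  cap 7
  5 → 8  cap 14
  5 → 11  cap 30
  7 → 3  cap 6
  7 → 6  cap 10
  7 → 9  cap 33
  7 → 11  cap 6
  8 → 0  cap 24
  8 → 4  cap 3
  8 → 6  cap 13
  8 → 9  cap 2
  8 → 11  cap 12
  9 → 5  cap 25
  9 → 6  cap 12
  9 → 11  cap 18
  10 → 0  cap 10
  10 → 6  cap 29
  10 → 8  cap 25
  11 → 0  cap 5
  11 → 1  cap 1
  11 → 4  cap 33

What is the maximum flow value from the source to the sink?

Maximum flow value: 89

augment #1: 2→1→6 bottleneck 5, total now 5
augment #2: 2→5→6 bottleneck 7, total now 12
augment #3: 2→9→6 bottleneck 12, total now 24
augment #4: 2→10→6 bottleneck 29, total now 53
augment #5: 2→5→8→6 bottleneck 13, total now 66
augment #6: 2→11→1→6 bottleneck 1, total now 67
augment #7: 2→11→4→6 bottleneck 6, total now 73
augment #8: 2→10→0→1→6 bottleneck 6, total now 79
augment #9: 2→10→0→7→6 bottleneck 4, total now 83
augment #10: 2→11→0→7→6 bottleneck 5, total now 88
augment #11: 2→11→4→7→6 bottleneck 1, total now 89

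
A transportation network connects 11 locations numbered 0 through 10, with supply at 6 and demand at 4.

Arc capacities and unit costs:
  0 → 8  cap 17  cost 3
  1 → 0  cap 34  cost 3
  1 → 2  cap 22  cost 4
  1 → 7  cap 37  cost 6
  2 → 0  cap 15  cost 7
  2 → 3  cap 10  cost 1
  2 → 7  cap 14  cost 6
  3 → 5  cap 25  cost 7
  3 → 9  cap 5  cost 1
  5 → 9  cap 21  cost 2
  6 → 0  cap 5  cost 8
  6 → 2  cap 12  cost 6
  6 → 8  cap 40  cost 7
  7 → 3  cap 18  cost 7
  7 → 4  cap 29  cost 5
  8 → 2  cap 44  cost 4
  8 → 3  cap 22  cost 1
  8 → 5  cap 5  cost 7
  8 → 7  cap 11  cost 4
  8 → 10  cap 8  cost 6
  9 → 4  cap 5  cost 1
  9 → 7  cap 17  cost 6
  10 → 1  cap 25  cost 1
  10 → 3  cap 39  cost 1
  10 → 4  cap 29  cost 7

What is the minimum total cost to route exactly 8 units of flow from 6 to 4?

Minimum cost for 8 units: 93

shortest-cost path #1: 6→2→3→9→4 push 5 @ unit cost 9 (adds 45)
shortest-cost path #2: 6→8→7→4 push 3 @ unit cost 16 (adds 48)
total cost = 93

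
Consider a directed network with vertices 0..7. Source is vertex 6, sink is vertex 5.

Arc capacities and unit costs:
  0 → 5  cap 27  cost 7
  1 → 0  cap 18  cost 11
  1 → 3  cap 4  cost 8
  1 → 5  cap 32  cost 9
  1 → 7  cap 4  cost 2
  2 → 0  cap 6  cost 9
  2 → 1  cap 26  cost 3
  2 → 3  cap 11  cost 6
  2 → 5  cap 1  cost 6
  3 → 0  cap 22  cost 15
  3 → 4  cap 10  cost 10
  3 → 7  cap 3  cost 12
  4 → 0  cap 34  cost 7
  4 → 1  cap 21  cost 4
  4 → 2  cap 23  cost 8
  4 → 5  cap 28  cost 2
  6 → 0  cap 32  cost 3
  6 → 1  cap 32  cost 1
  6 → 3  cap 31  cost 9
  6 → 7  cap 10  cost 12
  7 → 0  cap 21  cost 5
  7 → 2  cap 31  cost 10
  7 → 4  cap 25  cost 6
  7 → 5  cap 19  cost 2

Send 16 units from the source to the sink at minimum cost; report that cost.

Minimum cost for 16 units: 140

shortest-cost path #1: 6→1→7→5 push 4 @ unit cost 5 (adds 20)
shortest-cost path #2: 6→0→5 push 12 @ unit cost 10 (adds 120)
total cost = 140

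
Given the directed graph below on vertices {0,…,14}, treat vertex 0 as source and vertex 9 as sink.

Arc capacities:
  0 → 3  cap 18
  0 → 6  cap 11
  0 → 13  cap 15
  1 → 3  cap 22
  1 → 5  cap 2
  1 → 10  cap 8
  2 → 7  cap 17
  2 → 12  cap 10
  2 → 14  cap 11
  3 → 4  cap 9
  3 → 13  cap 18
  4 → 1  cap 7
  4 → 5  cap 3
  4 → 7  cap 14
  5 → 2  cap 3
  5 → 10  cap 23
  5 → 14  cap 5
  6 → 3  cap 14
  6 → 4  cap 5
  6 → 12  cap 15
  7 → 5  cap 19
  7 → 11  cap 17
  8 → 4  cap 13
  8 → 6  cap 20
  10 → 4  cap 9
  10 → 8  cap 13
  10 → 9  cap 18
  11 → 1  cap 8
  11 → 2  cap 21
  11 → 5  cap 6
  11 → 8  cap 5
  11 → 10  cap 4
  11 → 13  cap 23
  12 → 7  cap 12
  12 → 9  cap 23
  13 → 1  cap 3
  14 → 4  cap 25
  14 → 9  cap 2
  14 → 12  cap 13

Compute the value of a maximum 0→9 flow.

augment #1: 0→6→12→9 bottleneck 11, total now 11
augment #2: 0→13→1→10→9 bottleneck 3, total now 14
augment #3: 0→3→4→1→10→9 bottleneck 5, total now 19
augment #4: 0→3→4→5→10→9 bottleneck 3, total now 22
augment #5: 0→3→4→1→5→10→9 bottleneck 1, total now 23

Maximum flow value: 23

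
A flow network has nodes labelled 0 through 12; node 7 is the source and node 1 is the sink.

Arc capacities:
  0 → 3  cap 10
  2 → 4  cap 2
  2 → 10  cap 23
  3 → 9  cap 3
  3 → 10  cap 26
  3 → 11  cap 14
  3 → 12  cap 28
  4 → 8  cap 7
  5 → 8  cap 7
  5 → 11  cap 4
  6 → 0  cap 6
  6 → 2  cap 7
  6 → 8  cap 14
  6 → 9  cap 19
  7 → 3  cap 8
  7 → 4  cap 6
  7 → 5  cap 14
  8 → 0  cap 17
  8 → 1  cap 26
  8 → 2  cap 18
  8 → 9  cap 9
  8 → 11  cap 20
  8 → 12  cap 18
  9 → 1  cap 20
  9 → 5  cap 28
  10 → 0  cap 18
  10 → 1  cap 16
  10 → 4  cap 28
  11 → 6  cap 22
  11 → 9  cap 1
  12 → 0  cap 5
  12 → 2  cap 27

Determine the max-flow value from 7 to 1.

Maximum flow value: 25

augment #1: 7→3→9→1 bottleneck 3, total now 3
augment #2: 7→3→10→1 bottleneck 5, total now 8
augment #3: 7→4→8→1 bottleneck 6, total now 14
augment #4: 7→5→8→1 bottleneck 7, total now 21
augment #5: 7→5→11→9→1 bottleneck 1, total now 22
augment #6: 7→5→11→6→8→1 bottleneck 3, total now 25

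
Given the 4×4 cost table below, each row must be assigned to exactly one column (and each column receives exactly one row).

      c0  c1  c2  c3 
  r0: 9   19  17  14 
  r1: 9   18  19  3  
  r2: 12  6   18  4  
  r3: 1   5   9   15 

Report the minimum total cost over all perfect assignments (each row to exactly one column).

Minimum assignment cost: 27

one of 2 optimal assignments: row0→col0 (cost 9), row1→col3 (cost 3), row2→col1 (cost 6), row3→col2 (cost 9)
total = 9 + 3 + 6 + 9 = 27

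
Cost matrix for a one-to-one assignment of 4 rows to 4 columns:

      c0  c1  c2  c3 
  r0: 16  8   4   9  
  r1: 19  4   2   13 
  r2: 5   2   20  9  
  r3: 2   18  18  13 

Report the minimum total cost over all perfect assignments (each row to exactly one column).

optimal assignment: row0→col3 (cost 9), row1→col2 (cost 2), row2→col1 (cost 2), row3→col0 (cost 2)
total = 9 + 2 + 2 + 2 = 15

Minimum assignment cost: 15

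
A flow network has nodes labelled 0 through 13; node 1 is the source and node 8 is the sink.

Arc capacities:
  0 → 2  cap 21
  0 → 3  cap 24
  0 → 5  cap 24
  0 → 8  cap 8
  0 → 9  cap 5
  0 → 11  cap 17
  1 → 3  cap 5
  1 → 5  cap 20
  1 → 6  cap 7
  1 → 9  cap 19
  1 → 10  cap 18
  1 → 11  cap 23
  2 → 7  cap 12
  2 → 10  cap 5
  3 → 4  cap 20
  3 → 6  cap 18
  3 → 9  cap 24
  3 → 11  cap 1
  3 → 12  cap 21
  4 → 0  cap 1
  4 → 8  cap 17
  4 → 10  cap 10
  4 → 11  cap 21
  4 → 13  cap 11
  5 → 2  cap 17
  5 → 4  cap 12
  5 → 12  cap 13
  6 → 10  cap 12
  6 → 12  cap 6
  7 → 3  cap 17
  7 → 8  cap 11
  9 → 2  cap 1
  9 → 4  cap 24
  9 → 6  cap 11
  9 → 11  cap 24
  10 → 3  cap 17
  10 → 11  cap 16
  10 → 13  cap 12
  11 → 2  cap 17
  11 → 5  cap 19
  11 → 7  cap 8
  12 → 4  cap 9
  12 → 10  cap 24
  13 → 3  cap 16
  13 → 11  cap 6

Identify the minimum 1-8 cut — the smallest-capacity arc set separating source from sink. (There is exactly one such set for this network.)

augment #1: 1→3→4→8 push 5
augment #2: 1→5→4→8 push 12
augment #3: 1→11→7→8 push 8
augment #4: 1→5→2→7→8 push 3
augment #5: 1→9→4→0→8 push 1
max flow = 29; residual-reachable set from 1 gives S-side
cut edges (S→T): {(4,0), (4,8), (7,8)} total cap 29

Min-cut arcs: {(4,0), (4,8), (7,8)} (total capacity 29)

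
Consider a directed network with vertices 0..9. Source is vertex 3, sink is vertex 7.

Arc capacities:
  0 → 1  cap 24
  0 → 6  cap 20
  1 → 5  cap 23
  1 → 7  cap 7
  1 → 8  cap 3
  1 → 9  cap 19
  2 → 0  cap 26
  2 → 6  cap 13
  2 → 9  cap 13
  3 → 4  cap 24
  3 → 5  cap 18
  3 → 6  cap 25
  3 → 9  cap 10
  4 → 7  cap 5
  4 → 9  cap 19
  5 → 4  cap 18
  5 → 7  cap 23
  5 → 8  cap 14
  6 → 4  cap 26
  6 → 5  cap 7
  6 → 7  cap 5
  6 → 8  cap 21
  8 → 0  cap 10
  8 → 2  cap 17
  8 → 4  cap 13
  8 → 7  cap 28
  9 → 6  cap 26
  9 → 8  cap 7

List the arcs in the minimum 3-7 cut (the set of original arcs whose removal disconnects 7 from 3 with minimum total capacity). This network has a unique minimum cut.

Min-cut arcs: {(3,5), (4,7), (6,5), (6,7), (6,8), (9,8)} (total capacity 63)

augment #1: 3→4→7 push 5
augment #2: 3→5→7 push 18
augment #3: 3→6→7 push 5
augment #4: 3→6→5→7 push 5
augment #5: 3→6→8→7 push 15
augment #6: 3→9→8→7 push 7
augment #7: 3→9→6→8→7 push 3
augment #8: 3→4→9→6→8→7 push 3
augment #9: 3→4→9→6→5→8→0→1→7 push 2
max flow = 63; residual-reachable set from 3 gives S-side
cut edges (S→T): {(3,5), (4,7), (6,5), (6,7), (6,8), (9,8)} total cap 63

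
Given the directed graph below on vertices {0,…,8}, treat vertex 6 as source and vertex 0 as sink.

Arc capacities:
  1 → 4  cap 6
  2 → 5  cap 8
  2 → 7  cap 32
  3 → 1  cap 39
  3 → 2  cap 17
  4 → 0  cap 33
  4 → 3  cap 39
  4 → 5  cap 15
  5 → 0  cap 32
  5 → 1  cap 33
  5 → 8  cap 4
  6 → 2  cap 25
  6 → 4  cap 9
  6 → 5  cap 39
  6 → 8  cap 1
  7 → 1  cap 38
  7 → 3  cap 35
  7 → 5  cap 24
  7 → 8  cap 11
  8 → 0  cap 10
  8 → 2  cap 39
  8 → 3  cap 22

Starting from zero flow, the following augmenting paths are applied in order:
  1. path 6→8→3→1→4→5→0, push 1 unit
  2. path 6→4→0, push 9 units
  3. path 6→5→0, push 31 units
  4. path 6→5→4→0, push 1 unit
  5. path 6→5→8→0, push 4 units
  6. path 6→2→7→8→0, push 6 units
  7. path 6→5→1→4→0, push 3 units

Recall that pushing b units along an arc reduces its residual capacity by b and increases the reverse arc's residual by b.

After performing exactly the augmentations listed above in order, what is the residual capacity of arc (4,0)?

Residual capacity of (4,0): 20

after path 1 (6→8→3→1→4→5→0, push 1): res(4,0)=33
after path 2 (6→4→0, push 9): res(4,0)=24
after path 3 (6→5→0, push 31): res(4,0)=24
after path 4 (6→5→4→0, push 1): res(4,0)=23
after path 5 (6→5→8→0, push 4): res(4,0)=23
after path 6 (6→2→7→8→0, push 6): res(4,0)=23
after path 7 (6→5→1→4→0, push 3): res(4,0)=20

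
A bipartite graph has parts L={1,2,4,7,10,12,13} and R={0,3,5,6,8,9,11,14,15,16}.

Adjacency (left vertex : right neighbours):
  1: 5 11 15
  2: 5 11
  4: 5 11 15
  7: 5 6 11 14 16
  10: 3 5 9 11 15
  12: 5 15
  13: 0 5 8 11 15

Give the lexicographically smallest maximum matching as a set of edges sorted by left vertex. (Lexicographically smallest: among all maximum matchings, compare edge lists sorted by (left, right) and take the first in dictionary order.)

|M| = 6 (so the lex-smallest maximum matching has 6 edges)
process left vertices in ascending order; for each, take the smallest-labelled available neighbour that still permits 6 edges overall, or leave it unmatched if none does
lex-smallest matching: {1-5, 2-11, 4-15, 7-6, 10-3, 13-0}

Lex-smallest maximum matching: {(1,5), (2,11), (4,15), (7,6), (10,3), (13,0)}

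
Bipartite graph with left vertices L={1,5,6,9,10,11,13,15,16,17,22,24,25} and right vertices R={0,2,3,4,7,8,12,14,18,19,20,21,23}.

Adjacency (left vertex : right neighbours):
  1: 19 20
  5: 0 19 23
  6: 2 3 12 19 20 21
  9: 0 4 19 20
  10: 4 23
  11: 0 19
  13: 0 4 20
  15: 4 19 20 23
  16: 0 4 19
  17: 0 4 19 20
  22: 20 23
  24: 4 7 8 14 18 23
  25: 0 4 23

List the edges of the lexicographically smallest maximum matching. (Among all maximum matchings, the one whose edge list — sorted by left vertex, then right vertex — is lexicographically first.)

Lex-smallest maximum matching: {(1,19), (5,0), (6,2), (9,4), (10,23), (13,20), (24,7)}

|M| = 7 (so the lex-smallest maximum matching has 7 edges)
process left vertices in ascending order; for each, take the smallest-labelled available neighbour that still permits 7 edges overall, or leave it unmatched if none does
lex-smallest matching: {1-19, 5-0, 6-2, 9-4, 10-23, 13-20, 24-7}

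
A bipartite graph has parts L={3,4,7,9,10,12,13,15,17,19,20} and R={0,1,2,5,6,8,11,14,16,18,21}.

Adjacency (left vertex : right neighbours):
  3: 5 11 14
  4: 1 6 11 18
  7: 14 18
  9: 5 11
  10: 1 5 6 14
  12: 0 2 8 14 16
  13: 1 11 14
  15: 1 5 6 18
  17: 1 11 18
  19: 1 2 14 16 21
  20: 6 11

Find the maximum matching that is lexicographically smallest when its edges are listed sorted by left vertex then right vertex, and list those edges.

|M| = 8 (so the lex-smallest maximum matching has 8 edges)
process left vertices in ascending order; for each, take the smallest-labelled available neighbour that still permits 8 edges overall, or leave it unmatched if none does
lex-smallest matching: {3-5, 4-1, 7-14, 9-11, 10-6, 12-0, 15-18, 19-2}

Lex-smallest maximum matching: {(3,5), (4,1), (7,14), (9,11), (10,6), (12,0), (15,18), (19,2)}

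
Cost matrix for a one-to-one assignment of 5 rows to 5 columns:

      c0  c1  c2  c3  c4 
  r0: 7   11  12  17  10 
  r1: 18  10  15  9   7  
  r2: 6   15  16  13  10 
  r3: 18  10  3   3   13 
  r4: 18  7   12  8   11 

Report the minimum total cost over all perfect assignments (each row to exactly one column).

one of 3 optimal assignments: row0→col1 (cost 11), row1→col4 (cost 7), row2→col0 (cost 6), row3→col2 (cost 3), row4→col3 (cost 8)
total = 11 + 7 + 6 + 3 + 8 = 35

Minimum assignment cost: 35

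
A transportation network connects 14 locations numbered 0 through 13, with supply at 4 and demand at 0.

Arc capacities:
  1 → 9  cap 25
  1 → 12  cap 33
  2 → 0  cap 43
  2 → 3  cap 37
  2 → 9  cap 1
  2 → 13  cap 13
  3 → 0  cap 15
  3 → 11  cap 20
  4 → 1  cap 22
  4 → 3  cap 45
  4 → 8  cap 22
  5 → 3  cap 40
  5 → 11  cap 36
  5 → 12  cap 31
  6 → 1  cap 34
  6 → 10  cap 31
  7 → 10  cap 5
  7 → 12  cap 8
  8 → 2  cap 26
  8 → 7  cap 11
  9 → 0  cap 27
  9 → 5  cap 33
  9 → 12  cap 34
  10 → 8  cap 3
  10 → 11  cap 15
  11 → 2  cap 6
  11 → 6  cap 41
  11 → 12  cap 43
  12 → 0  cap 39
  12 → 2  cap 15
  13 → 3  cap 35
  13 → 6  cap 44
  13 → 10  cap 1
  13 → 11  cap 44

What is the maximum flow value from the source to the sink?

Maximum flow value: 79

augment #1: 4→3→0 bottleneck 15, total now 15
augment #2: 4→1→9→0 bottleneck 22, total now 37
augment #3: 4→8→2→0 bottleneck 22, total now 59
augment #4: 4→3→11→2→0 bottleneck 6, total now 65
augment #5: 4→3→11→12→0 bottleneck 14, total now 79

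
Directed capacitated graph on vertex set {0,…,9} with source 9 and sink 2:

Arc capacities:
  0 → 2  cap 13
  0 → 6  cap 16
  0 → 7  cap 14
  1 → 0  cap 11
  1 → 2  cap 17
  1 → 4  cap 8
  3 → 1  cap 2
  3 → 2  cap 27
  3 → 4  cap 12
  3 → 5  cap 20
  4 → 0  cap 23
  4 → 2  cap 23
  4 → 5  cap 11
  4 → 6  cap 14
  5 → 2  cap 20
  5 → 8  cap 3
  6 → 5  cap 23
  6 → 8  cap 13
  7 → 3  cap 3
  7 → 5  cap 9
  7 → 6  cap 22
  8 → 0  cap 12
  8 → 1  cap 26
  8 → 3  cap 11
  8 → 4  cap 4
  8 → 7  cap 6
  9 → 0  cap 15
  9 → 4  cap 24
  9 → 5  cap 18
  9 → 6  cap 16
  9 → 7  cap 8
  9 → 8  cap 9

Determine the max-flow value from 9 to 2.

Maximum flow value: 84

augment #1: 9→0→2 bottleneck 13, total now 13
augment #2: 9→4→2 bottleneck 23, total now 36
augment #3: 9→5→2 bottleneck 18, total now 54
augment #4: 9→4→5→2 bottleneck 1, total now 55
augment #5: 9→6→5→2 bottleneck 1, total now 56
augment #6: 9→7→3→2 bottleneck 3, total now 59
augment #7: 9→8→1→2 bottleneck 9, total now 68
augment #8: 9→6→8→1→2 bottleneck 8, total now 76
augment #9: 9→6→8→3→2 bottleneck 5, total now 81
augment #10: 9→6→5→8→3→2 bottleneck 2, total now 83
augment #11: 9→7→5→8→3→2 bottleneck 1, total now 84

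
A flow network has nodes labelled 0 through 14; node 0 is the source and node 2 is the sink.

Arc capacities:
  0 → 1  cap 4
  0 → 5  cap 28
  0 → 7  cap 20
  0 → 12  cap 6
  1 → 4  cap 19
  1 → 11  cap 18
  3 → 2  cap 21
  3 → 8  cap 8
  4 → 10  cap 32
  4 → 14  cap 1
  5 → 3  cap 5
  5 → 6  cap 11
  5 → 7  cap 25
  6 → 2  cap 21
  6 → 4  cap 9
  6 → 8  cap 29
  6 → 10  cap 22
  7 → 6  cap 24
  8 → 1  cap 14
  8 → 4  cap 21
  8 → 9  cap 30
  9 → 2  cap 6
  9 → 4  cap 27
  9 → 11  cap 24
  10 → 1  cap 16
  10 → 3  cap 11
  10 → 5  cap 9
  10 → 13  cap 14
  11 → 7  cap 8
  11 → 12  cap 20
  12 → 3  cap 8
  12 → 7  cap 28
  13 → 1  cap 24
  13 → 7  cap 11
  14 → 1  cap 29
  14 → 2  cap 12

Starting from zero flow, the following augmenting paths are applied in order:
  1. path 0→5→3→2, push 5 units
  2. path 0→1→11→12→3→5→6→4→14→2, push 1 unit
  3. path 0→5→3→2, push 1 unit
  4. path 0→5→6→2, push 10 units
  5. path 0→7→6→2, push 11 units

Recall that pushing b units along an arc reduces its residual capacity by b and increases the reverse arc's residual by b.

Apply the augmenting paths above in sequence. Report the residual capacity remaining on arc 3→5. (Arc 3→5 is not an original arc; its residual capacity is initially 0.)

Residual capacity of (3,5): 5

after path 1 (0→5→3→2, push 5): res(3,5)=5
after path 2 (0→1→11→12→3→5→6→4→14→2, push 1): res(3,5)=4
after path 3 (0→5→3→2, push 1): res(3,5)=5
after path 4 (0→5→6→2, push 10): res(3,5)=5
after path 5 (0→7→6→2, push 11): res(3,5)=5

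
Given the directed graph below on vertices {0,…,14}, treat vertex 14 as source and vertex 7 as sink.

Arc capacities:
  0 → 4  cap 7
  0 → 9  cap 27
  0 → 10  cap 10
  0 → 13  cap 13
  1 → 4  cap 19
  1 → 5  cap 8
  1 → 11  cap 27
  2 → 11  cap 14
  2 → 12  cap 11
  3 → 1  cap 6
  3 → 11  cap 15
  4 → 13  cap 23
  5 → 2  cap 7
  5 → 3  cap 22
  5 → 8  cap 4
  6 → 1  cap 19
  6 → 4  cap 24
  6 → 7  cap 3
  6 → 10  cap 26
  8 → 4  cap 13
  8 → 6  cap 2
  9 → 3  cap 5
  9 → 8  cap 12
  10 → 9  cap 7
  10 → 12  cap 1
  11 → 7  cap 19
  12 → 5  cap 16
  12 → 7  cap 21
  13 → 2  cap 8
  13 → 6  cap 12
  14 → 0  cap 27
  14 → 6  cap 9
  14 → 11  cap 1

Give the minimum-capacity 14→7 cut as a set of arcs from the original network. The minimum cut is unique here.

augment #1: 14→6→7 push 3
augment #2: 14→11→7 push 1
augment #3: 14→0→10→12→7 push 1
augment #4: 14→6→1→11→7 push 6
augment #5: 14→0→9→3→11→7 push 5
augment #6: 14→0→13→2→11→7 push 7
augment #7: 14→0→13→2→12→7 push 1
augment #8: 14→0→13→6→1→5→2→12→7 push 5
augment #9: 14→0→4→13→6→1→5→2→12→7 push 2
augment #10: 14→0→4→13→6→1→11→2→12→7 push 3
max flow = 34; residual-reachable set from 14 gives S-side
cut edges (S→T): {(2,12), (6,7), (10,12), (11,7)} total cap 34

Min-cut arcs: {(2,12), (6,7), (10,12), (11,7)} (total capacity 34)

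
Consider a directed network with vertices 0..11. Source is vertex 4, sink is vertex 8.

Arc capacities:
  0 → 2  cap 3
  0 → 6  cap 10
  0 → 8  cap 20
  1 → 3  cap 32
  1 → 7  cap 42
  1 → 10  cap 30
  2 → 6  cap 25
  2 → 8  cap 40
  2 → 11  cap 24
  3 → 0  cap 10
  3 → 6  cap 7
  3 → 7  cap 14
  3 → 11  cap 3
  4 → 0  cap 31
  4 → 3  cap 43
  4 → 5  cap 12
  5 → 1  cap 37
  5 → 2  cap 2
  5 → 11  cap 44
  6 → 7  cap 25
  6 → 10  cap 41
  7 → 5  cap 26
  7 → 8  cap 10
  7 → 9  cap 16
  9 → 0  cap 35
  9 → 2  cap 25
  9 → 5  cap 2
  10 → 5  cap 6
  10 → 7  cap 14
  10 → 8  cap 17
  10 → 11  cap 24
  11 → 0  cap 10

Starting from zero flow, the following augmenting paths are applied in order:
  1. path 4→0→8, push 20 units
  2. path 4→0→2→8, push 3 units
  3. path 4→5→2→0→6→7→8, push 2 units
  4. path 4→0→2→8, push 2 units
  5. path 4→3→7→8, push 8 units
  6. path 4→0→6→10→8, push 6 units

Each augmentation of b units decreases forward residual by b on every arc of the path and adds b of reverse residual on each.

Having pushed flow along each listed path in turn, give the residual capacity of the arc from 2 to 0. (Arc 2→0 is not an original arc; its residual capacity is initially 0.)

after path 1 (4→0→8, push 20): res(2,0)=0
after path 2 (4→0→2→8, push 3): res(2,0)=3
after path 3 (4→5→2→0→6→7→8, push 2): res(2,0)=1
after path 4 (4→0→2→8, push 2): res(2,0)=3
after path 5 (4→3→7→8, push 8): res(2,0)=3
after path 6 (4→0→6→10→8, push 6): res(2,0)=3

Residual capacity of (2,0): 3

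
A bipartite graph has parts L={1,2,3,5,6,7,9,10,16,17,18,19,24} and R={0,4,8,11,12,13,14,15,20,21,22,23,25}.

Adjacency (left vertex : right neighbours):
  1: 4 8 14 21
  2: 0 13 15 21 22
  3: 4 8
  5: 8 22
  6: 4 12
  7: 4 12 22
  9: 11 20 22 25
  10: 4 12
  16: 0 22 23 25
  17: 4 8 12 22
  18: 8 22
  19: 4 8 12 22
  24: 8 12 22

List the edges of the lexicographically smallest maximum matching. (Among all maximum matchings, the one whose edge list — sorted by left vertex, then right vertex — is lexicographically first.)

|M| = 8 (so the lex-smallest maximum matching has 8 edges)
process left vertices in ascending order; for each, take the smallest-labelled available neighbour that still permits 8 edges overall, or leave it unmatched if none does
lex-smallest matching: {1-14, 2-0, 3-4, 5-8, 6-12, 7-22, 9-11, 16-23}

Lex-smallest maximum matching: {(1,14), (2,0), (3,4), (5,8), (6,12), (7,22), (9,11), (16,23)}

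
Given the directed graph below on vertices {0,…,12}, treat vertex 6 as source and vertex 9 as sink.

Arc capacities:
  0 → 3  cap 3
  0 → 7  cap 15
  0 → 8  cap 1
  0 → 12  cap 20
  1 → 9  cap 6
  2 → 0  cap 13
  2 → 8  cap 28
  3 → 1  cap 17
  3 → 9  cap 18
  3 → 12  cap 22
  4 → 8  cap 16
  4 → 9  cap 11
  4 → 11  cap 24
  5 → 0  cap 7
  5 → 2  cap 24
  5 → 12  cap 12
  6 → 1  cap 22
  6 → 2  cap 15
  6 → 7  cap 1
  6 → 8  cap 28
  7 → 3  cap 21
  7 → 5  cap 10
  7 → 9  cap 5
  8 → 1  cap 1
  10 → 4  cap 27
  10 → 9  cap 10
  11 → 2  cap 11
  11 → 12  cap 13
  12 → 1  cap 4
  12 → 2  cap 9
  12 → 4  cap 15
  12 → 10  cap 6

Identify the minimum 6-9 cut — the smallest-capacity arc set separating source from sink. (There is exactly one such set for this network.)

Min-cut arcs: {(1,9), (2,0), (6,7)} (total capacity 20)

augment #1: 6→1→9 push 6
augment #2: 6→7→9 push 1
augment #3: 6→2→0→3→9 push 3
augment #4: 6→2→0→7→9 push 4
augment #5: 6→2→0→7→3→9 push 6
max flow = 20; residual-reachable set from 6 gives S-side
cut edges (S→T): {(1,9), (2,0), (6,7)} total cap 20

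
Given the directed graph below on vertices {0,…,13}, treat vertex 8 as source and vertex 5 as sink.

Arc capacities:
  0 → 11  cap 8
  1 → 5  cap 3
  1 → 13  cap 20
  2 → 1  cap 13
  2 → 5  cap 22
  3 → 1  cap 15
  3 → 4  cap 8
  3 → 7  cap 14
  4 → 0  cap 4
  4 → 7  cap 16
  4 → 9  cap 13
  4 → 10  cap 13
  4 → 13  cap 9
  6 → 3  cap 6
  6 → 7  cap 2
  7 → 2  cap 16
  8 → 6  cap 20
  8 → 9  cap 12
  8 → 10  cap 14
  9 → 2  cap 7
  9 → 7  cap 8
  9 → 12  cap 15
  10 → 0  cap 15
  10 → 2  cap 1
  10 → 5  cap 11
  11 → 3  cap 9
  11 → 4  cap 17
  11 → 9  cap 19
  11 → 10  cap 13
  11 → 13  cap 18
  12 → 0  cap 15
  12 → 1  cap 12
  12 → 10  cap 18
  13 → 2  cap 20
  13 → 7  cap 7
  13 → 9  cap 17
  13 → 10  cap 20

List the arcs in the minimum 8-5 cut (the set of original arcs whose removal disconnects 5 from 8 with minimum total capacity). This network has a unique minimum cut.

augment #1: 8→10→5 push 11
augment #2: 8→9→2→5 push 7
augment #3: 8→10→2→5 push 1
augment #4: 8→6→3→1→5 push 3
augment #5: 8→6→7→2→5 push 2
augment #6: 8→9→7→2→5 push 5
augment #7: 8→6→3→7→2→5 push 3
augment #8: 8→10→0→11→13→2→5 push 2
max flow = 34; residual-reachable set from 8 gives S-side
cut edges (S→T): {(6,3), (6,7), (8,9), (8,10)} total cap 34

Min-cut arcs: {(6,3), (6,7), (8,9), (8,10)} (total capacity 34)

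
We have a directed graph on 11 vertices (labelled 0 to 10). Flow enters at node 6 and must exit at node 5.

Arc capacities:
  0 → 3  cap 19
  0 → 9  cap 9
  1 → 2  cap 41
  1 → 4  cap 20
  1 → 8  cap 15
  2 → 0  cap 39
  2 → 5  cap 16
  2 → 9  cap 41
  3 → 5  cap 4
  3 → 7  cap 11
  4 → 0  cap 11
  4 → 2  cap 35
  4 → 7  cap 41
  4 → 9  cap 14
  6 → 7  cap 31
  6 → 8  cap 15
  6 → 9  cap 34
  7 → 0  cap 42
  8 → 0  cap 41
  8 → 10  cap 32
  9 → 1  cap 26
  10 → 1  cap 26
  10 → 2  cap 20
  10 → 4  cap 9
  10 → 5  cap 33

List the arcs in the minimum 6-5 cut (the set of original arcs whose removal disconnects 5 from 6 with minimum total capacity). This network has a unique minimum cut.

Min-cut arcs: {(3,5), (6,8), (9,1)} (total capacity 45)

augment #1: 6→8→10→5 push 15
augment #2: 6→7→0→3→5 push 4
augment #3: 6→9→1→2→5 push 16
augment #4: 6→9→1→8→10→5 push 10
max flow = 45; residual-reachable set from 6 gives S-side
cut edges (S→T): {(3,5), (6,8), (9,1)} total cap 45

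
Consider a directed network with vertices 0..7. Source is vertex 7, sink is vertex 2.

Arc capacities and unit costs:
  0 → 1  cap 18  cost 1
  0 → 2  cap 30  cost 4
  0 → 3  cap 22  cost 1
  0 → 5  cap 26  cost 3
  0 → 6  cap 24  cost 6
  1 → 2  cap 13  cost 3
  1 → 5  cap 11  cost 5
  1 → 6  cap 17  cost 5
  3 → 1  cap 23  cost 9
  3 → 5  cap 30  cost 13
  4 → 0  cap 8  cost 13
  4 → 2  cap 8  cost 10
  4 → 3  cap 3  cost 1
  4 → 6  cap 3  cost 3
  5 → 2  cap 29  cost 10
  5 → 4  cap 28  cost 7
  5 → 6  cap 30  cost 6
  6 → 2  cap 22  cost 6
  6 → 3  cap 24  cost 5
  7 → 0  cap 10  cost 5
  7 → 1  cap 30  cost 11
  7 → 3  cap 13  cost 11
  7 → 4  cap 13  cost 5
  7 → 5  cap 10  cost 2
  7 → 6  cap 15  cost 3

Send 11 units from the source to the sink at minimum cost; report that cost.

Minimum cost for 11 units: 99

shortest-cost path #1: 7→0→2 push 10 @ unit cost 9 (adds 90)
shortest-cost path #2: 7→6→2 push 1 @ unit cost 9 (adds 9)
total cost = 99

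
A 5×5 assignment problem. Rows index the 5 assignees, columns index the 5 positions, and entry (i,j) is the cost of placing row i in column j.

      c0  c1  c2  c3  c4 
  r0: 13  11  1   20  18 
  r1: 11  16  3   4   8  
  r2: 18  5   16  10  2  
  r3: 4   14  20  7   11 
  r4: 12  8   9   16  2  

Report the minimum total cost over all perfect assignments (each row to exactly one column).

Minimum assignment cost: 16

optimal assignment: row0→col2 (cost 1), row1→col3 (cost 4), row2→col1 (cost 5), row3→col0 (cost 4), row4→col4 (cost 2)
total = 1 + 4 + 5 + 4 + 2 = 16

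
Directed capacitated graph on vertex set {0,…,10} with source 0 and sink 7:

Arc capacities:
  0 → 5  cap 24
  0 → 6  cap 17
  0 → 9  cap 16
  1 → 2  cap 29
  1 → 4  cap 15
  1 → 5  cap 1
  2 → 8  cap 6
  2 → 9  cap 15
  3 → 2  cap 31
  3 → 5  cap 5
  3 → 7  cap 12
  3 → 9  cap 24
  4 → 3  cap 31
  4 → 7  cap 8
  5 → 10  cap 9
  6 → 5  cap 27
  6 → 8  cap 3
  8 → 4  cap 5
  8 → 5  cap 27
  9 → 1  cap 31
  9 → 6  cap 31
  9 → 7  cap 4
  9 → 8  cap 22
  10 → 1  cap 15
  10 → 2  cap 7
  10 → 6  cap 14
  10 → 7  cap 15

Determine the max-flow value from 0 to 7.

augment #1: 0→9→7 bottleneck 4, total now 4
augment #2: 0→5→10→7 bottleneck 9, total now 13
augment #3: 0→6→8→4→7 bottleneck 3, total now 16
augment #4: 0→9→1→4→7 bottleneck 5, total now 21
augment #5: 0→9→1→4→3→7 bottleneck 7, total now 28

Maximum flow value: 28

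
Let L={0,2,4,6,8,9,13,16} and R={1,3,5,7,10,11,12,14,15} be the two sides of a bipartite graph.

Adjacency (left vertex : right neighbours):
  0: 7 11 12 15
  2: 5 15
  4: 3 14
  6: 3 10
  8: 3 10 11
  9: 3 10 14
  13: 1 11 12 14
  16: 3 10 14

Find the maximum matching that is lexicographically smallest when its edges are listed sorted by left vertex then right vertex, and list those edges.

|M| = 7 (so the lex-smallest maximum matching has 7 edges)
process left vertices in ascending order; for each, take the smallest-labelled available neighbour that still permits 7 edges overall, or leave it unmatched if none does
lex-smallest matching: {0-7, 2-5, 4-3, 6-10, 8-11, 9-14, 13-1}

Lex-smallest maximum matching: {(0,7), (2,5), (4,3), (6,10), (8,11), (9,14), (13,1)}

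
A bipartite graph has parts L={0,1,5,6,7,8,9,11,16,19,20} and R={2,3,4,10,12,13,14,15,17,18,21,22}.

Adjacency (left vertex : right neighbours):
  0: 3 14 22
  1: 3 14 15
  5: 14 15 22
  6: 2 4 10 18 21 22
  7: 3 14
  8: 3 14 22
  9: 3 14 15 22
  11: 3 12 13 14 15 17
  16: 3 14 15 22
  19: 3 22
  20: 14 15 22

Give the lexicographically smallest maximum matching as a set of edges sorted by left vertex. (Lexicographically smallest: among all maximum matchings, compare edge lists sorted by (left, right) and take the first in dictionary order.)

Lex-smallest maximum matching: {(0,3), (1,14), (5,15), (6,2), (8,22), (11,12)}

|M| = 6 (so the lex-smallest maximum matching has 6 edges)
process left vertices in ascending order; for each, take the smallest-labelled available neighbour that still permits 6 edges overall, or leave it unmatched if none does
lex-smallest matching: {0-3, 1-14, 5-15, 6-2, 8-22, 11-12}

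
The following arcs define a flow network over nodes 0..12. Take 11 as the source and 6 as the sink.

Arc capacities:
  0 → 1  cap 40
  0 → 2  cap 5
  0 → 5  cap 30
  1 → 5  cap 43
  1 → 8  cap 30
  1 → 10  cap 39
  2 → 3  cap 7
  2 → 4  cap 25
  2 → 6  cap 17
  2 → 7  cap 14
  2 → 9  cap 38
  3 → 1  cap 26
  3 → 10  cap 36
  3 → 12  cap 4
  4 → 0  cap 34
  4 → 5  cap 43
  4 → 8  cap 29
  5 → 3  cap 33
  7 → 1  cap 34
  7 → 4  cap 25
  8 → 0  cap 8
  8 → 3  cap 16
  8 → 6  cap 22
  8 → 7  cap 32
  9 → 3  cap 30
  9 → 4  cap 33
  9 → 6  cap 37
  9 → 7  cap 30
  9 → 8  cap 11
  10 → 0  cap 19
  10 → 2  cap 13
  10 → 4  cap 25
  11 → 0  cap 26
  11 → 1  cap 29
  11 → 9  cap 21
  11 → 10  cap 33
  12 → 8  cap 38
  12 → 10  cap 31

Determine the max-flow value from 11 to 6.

Maximum flow value: 61

augment #1: 11→9→6 bottleneck 21, total now 21
augment #2: 11→0→2→6 bottleneck 5, total now 26
augment #3: 11→1→8→6 bottleneck 22, total now 48
augment #4: 11→10→2→6 bottleneck 12, total now 60
augment #5: 11→10→2→9→6 bottleneck 1, total now 61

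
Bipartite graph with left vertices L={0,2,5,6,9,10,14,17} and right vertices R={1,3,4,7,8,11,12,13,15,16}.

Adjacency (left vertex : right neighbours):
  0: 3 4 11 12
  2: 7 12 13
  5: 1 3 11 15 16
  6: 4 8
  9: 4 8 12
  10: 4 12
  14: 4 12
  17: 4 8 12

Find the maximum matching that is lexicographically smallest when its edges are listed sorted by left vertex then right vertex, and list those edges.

Lex-smallest maximum matching: {(0,3), (2,7), (5,1), (6,4), (9,8), (10,12)}

|M| = 6 (so the lex-smallest maximum matching has 6 edges)
process left vertices in ascending order; for each, take the smallest-labelled available neighbour that still permits 6 edges overall, or leave it unmatched if none does
lex-smallest matching: {0-3, 2-7, 5-1, 6-4, 9-8, 10-12}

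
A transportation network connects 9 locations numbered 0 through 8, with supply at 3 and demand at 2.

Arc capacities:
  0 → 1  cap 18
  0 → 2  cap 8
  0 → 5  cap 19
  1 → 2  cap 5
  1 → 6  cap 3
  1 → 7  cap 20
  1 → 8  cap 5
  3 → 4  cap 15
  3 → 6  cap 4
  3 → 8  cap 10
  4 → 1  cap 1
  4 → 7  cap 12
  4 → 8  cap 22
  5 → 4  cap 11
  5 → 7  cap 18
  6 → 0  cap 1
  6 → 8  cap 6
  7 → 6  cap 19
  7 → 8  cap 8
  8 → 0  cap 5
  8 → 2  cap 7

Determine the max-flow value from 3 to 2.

Maximum flow value: 14

augment #1: 3→8→2 bottleneck 7, total now 7
augment #2: 3→4→1→2 bottleneck 1, total now 8
augment #3: 3→6→0→2 bottleneck 1, total now 9
augment #4: 3→8→0→2 bottleneck 3, total now 12
augment #5: 3→4→8→0→2 bottleneck 2, total now 14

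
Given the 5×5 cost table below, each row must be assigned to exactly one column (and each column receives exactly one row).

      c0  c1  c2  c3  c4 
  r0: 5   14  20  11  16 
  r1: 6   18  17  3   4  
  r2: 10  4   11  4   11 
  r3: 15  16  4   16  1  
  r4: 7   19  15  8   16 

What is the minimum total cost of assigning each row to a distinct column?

optimal assignment: row0→col0 (cost 5), row1→col4 (cost 4), row2→col1 (cost 4), row3→col2 (cost 4), row4→col3 (cost 8)
total = 5 + 4 + 4 + 4 + 8 = 25

Minimum assignment cost: 25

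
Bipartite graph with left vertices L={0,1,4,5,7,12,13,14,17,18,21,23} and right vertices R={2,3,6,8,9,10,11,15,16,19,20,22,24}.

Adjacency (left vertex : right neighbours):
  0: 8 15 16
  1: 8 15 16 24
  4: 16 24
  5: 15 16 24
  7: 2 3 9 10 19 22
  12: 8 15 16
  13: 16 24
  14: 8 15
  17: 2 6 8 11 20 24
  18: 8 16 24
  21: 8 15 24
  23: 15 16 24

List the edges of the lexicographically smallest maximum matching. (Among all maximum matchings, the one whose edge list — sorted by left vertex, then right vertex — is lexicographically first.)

|M| = 6 (so the lex-smallest maximum matching has 6 edges)
process left vertices in ascending order; for each, take the smallest-labelled available neighbour that still permits 6 edges overall, or leave it unmatched if none does
lex-smallest matching: {0-8, 1-15, 4-16, 5-24, 7-2, 17-6}

Lex-smallest maximum matching: {(0,8), (1,15), (4,16), (5,24), (7,2), (17,6)}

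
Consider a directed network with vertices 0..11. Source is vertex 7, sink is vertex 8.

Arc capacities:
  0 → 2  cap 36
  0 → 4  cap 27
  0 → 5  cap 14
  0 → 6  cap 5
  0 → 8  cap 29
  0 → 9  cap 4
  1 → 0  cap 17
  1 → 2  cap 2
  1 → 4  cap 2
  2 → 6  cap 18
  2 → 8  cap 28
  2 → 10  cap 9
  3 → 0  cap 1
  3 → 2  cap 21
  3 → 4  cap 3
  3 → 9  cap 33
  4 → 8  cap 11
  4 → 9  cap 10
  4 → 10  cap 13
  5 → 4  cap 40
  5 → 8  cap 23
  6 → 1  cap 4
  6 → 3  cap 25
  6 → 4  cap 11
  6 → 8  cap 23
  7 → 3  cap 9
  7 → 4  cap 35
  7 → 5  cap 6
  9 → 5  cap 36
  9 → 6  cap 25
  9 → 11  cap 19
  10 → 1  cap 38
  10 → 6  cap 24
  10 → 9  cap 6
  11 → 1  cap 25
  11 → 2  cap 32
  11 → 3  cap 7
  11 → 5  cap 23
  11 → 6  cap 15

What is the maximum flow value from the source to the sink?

Maximum flow value: 49

augment #1: 7→4→8 bottleneck 11, total now 11
augment #2: 7→5→8 bottleneck 6, total now 17
augment #3: 7→3→0→8 bottleneck 1, total now 18
augment #4: 7→3→2→8 bottleneck 8, total now 26
augment #5: 7→4→9→5→8 bottleneck 10, total now 36
augment #6: 7→4→10→6→8 bottleneck 13, total now 49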